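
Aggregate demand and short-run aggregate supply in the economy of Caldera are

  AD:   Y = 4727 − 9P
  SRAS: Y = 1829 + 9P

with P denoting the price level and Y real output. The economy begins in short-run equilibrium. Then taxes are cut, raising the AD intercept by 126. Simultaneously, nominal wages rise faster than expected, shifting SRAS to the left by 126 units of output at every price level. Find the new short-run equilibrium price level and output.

After both shocks: AD is Y = 4853 − 9P and SRAS is Y = 1703 + 9P.
Setting them equal: 3150 = 18P, so P = 175.
Y = 4853 − 9·175 = 3278.

P = 175, Y = 3278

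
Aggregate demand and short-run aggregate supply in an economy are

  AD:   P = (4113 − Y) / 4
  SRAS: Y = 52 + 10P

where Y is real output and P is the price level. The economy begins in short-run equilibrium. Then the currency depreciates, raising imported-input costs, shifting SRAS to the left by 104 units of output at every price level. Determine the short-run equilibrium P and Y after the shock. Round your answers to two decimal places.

P = 297.50, Y = 2923.00

This is a negative supply shock: SRAS shifts left.
New SRAS: Y = 10P − 52.
Set AD = SRAS: 4113 − 4P = 10P − 52, so 4165 = 14P and P = 297.50.
Substituting into AD, Y = 2923.00.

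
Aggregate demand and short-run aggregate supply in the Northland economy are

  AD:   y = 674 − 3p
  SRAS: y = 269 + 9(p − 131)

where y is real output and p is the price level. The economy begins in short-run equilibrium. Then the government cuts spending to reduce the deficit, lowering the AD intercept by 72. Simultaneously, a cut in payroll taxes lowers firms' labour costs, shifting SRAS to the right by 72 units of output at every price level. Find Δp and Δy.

Δp = -12, Δy = -36

After both shocks: AD is y = 602 − 3p and SRAS is y = 9p − 838.
Setting them equal: 1440 = 12p, so p = 120.
y = 602 − 3·120 = 242.
Initially p = 132, y = 278, so Δp = -12 and Δy = -36.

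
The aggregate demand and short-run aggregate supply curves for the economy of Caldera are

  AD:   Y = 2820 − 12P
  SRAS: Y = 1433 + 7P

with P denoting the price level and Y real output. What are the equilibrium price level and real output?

P = 73, Y = 1944

Set AD = SRAS: 2820 − 12P = 1433 + 7P, so 1387 = 19P and P = 73.
Then Y = 2820 − 12·73 = 1944.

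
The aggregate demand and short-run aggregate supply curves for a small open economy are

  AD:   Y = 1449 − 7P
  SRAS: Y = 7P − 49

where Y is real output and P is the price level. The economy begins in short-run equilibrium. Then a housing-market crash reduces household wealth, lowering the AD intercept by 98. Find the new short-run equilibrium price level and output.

P = 100, Y = 651

This is a negative demand shock: AD shifts left.
New AD: Y = 1351 − 7P.
Set AD = SRAS: 1351 − 7P = 7P − 49, so 1400 = 14P and P = 100.
Y = 1351 − 7·100 = 651.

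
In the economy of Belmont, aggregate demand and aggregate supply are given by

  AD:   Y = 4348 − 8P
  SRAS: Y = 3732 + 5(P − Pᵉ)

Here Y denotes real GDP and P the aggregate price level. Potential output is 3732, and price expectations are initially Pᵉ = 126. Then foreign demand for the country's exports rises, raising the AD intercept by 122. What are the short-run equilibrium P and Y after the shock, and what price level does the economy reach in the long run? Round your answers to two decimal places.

AD shifts right: new AD is Y = 4470 − 8P. With Pᵉ = 126, SRAS is Y = 3102 + 5P.
Short run: 4470 − 8P = 3102 + 5P gives 1368 = 13P, so P = 105.23 and Y = 4470 − 8P = 3628.15.
Y = 3628.15 is below potential 3732; expectations adjust and SRAS shifts right until Y = 3732.
Long run: on the new AD curve, 3732 = 4470 − 8P gives P = 92.25.

Short run: P = 105.23, Y = 3628.15. Long run: P = 92.25.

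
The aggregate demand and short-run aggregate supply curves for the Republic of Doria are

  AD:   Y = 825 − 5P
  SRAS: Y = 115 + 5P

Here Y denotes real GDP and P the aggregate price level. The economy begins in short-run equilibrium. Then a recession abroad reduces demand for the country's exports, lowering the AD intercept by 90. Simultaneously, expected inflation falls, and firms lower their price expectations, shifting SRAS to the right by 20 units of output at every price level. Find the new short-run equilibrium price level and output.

After both shocks: AD is Y = 735 − 5P and SRAS is Y = 135 + 5P.
Setting them equal: 600 = 10P, so P = 60.
Y = 735 − 5·60 = 435.

P = 60, Y = 435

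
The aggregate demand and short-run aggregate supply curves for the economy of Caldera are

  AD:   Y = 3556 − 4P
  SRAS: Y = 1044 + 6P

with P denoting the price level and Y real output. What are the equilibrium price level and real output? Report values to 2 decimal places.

Set AD = SRAS: 3556 − 4P = 1044 + 6P, so 2512 = 10P and P = 251.20.
Substituting into AD, Y = 3556 − 4P = 2551.20.

P = 251.20, Y = 2551.20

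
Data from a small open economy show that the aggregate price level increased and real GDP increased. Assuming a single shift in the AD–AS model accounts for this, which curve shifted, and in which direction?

AD shifted right

P rose and Y rose. An AD shift moves P and Y in the same direction; an SRAS shift moves them in opposite directions.
Here P and Y moved in the same direction, so the AD curve shifted.
Since Y rose, AD shifted right.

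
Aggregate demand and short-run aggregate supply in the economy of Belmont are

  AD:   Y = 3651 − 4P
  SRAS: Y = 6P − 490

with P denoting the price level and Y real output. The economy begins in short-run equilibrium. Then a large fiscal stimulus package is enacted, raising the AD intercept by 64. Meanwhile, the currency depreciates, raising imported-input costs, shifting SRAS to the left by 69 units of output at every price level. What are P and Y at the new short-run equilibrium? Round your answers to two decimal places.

After both shocks: AD is Y = 3715 − 4P and SRAS is Y = 6P − 559.
Setting them equal: 4274 = 10P, so P = 427.40.
Substituting into AD, Y = 2005.40.

P = 427.40, Y = 2005.40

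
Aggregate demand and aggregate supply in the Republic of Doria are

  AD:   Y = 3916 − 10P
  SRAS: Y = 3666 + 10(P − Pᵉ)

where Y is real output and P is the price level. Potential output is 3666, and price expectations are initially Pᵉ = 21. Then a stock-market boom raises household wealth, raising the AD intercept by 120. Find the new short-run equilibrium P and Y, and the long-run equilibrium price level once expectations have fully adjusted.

AD shifts right: new AD is Y = 4036 − 10P. With Pᵉ = 21, SRAS is Y = 3456 + 10P.
Short run: 4036 − 10P = 3456 + 10P gives 580 = 20P, so P = 29 and Y = 4036 − 10·29 = 3746.
Y = 3746 is above potential 3666; expectations adjust and SRAS shifts left until Y = 3666.
Long run: on the new AD curve, 3666 = 4036 − 10P gives P = 37.

Short run: P = 29, Y = 3746. Long run: P = 37.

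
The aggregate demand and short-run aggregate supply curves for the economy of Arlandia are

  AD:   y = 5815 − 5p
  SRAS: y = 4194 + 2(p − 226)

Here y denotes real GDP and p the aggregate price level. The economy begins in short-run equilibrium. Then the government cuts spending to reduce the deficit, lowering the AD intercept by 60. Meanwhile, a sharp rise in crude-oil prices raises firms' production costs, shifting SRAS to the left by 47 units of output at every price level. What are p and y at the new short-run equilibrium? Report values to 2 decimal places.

After both shocks: AD is y = 5755 − 5p and SRAS is y = 3695 + 2p.
Setting them equal: 2060 = 7p, so p = 294.29.
Substituting into AD, y = 4283.57.

p = 294.29, y = 4283.57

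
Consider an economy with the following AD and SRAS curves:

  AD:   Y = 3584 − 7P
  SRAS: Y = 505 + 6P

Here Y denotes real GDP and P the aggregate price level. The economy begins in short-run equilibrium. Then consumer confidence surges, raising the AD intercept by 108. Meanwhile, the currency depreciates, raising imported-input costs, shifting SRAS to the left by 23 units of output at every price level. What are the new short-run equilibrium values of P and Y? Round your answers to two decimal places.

P = 246.92, Y = 1963.54

After both shocks: AD is Y = 3692 − 7P and SRAS is Y = 482 + 6P.
Setting them equal: 3210 = 13P, so P = 246.92.
Substituting into AD, Y = 1963.54.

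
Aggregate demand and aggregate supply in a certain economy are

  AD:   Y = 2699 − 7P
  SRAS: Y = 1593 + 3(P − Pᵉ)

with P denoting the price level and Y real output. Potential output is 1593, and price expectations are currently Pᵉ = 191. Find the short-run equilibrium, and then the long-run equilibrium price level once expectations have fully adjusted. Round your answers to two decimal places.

Short run: P = 167.90, Y = 1523.70. Long run: P = 158.00.

Short run: with Pᵉ = 191, SRAS is Y = 1020 + 3P. Setting AD = SRAS gives 1679 = 10P, so P = 167.90 and Y = 2699 − 7P = 1523.70.
Output 1523.70 is below potential 1593, so over time expected prices fall and SRAS shifts right until Y returns to 1593.
Long run: Y = 1593 on the AD curve gives 1593 = 2699 − 7P, so P = 158.00.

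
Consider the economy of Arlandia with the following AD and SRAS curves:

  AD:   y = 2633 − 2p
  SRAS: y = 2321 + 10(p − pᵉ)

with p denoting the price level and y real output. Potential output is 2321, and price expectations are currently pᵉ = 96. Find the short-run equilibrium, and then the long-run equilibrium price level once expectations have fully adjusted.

Short run: p = 106, y = 2421. Long run: p = 156.

Short run: with pᵉ = 96, SRAS is y = 1361 + 10p. Setting AD = SRAS gives 1272 = 12p, so p = 106 and y = 2633 − 2·106 = 2421.
Output 2421 is above potential 2321, so over time expected prices rise and SRAS shifts left until y returns to 2321.
Long run: y = 2321 on the AD curve gives 2321 = 2633 − 2p, so p = 156.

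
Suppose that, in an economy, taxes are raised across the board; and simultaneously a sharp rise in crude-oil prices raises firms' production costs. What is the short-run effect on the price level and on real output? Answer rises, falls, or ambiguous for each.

The first event is a negative demand shock: AD shifts left, which by itself pushes P down and Y down.
The second is an adverse supply shock: SRAS shifts left, which by itself pushes P up and Y down.
The two shocks push P in opposite directions, so the effect on P is ambiguous. Both shocks push Y down, so Y falls.

Price level: ambiguous; output: falls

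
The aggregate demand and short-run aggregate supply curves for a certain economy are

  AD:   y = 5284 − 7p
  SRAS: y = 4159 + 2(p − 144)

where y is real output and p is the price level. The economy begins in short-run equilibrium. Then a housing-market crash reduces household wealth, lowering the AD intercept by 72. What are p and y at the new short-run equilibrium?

p = 149, y = 4169

This is a negative demand shock: AD shifts left.
New AD: y = 5212 − 7p.
SRAS can be written y = 3871 + 2p.
Set AD = SRAS: 5212 − 7p = 3871 + 2p, so 1341 = 9p and p = 149.
y = 5212 − 7·149 = 4169.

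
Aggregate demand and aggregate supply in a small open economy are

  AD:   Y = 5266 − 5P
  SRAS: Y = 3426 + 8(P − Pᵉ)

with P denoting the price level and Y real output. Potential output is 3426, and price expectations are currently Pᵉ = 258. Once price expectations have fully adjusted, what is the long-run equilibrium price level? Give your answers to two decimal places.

Short run: with Pᵉ = 258, SRAS is Y = 1362 + 8P. Setting AD = SRAS gives 3904 = 13P, so P = 300.31 and Y = 5266 − 5P = 3764.46.
Output 3764.46 is above potential 3426, so over time expected prices rise and SRAS shifts left until Y returns to 3426.
Long run: Y = 3426 on the AD curve gives 3426 = 5266 − 5P, so P = 368.00.

Long-run P = 368.00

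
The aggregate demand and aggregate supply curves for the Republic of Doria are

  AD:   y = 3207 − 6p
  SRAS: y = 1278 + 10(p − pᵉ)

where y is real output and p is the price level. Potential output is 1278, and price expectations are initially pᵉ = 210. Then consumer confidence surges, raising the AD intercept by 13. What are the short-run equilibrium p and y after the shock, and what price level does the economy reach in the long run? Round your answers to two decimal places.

Short run: p = 252.63, y = 1704.25. Long run: p = 323.67.

AD shifts right: new AD is y = 3220 − 6p. With pᵉ = 210, SRAS is y = 10p − 822.
Short run: 3220 − 6p = 10p − 822 gives 4042 = 16p, so p = 252.63 and y = 3220 − 6p = 1704.25.
y = 1704.25 is above potential 1278; expectations adjust and SRAS shifts left until y = 1278.
Long run: on the new AD curve, 1278 = 3220 − 6p gives p = 323.67.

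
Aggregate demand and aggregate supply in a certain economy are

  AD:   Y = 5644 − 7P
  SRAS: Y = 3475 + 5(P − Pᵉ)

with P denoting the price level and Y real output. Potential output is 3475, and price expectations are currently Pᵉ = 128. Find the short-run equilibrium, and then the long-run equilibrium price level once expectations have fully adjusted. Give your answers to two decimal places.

Short run: with Pᵉ = 128, SRAS is Y = 2835 + 5P. Setting AD = SRAS gives 2809 = 12P, so P = 234.08 and Y = 5644 − 7P = 4005.42.
Output 4005.42 is above potential 3475, so over time expected prices rise and SRAS shifts left until Y returns to 3475.
Long run: Y = 3475 on the AD curve gives 3475 = 5644 − 7P, so P = 309.86.

Short run: P = 234.08, Y = 4005.42. Long run: P = 309.86.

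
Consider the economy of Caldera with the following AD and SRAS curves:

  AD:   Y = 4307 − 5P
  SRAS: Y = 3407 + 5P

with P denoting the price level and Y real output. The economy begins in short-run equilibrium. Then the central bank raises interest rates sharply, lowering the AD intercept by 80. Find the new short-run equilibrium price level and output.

P = 82, Y = 3817

This is a negative demand shock: AD shifts left.
New AD: Y = 4227 − 5P.
Set AD = SRAS: 4227 − 5P = 3407 + 5P, so 820 = 10P and P = 82.
Y = 4227 − 5·82 = 3817.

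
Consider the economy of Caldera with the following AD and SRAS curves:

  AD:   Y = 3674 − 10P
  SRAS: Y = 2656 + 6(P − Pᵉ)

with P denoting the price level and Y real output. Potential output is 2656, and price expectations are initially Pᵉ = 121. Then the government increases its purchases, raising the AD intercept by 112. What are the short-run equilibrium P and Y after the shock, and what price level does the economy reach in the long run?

Short run: P = 116, Y = 2626. Long run: P = 113.

AD shifts right: new AD is Y = 3786 − 10P. With Pᵉ = 121, SRAS is Y = 1930 + 6P.
Short run: 3786 − 10P = 1930 + 6P gives 1856 = 16P, so P = 116 and Y = 3786 − 10·116 = 2626.
Y = 2626 is below potential 2656; expectations adjust and SRAS shifts right until Y = 2656.
Long run: on the new AD curve, 2656 = 3786 − 10P gives P = 113.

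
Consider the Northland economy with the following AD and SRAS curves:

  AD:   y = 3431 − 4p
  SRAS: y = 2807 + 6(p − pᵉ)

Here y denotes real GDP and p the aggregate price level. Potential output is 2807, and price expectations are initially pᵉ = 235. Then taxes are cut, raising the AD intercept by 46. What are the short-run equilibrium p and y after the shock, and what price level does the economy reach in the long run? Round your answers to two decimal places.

AD shifts right: new AD is y = 3477 − 4p. With pᵉ = 235, SRAS is y = 1397 + 6p.
Short run: 3477 − 4p = 1397 + 6p gives 2080 = 10p, so p = 208.00 and y = 3477 − 4p = 2645.00.
y = 2645.00 is below potential 2807; expectations adjust and SRAS shifts right until y = 2807.
Long run: on the new AD curve, 2807 = 3477 − 4p gives p = 167.50.

Short run: p = 208.00, y = 2645.00. Long run: p = 167.50.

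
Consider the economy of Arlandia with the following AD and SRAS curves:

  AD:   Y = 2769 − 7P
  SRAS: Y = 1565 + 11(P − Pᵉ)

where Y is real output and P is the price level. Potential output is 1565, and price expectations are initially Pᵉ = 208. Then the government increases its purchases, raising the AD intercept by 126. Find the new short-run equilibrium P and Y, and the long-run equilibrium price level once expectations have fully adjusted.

AD shifts right: new AD is Y = 2895 − 7P. With Pᵉ = 208, SRAS is Y = 11P − 723.
Short run: 2895 − 7P = 11P − 723 gives 3618 = 18P, so P = 201 and Y = 2895 − 7·201 = 1488.
Y = 1488 is below potential 1565; expectations adjust and SRAS shifts right until Y = 1565.
Long run: on the new AD curve, 1565 = 2895 − 7P gives P = 190.

Short run: P = 201, Y = 1488. Long run: P = 190.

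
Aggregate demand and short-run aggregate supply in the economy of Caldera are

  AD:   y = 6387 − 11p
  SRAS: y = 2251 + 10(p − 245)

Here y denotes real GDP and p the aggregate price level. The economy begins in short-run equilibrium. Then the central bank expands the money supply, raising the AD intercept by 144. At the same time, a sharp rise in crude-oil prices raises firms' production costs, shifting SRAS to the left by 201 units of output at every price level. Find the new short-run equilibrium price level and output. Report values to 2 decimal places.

After both shocks: AD is y = 6531 − 11p and SRAS is y = 10p − 400.
Setting them equal: 6931 = 21p, so p = 330.05.
Substituting into AD, y = 2900.48.

p = 330.05, y = 2900.48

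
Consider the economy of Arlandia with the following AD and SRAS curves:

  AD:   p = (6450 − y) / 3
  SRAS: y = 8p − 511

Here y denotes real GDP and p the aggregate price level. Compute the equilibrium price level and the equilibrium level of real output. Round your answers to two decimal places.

p = 632.82, y = 4551.55

Rearrange AD to y = 6450 − 3p.
Set AD = SRAS: 6450 − 3p = 8p − 511, so 6961 = 11p and p = 632.82.
Substituting into AD, y = 6450 − 3p = 4551.55.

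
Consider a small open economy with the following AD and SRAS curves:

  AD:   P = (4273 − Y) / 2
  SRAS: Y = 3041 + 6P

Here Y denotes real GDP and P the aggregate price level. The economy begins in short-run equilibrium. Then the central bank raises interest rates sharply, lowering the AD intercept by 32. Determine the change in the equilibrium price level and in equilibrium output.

This is a negative demand shock: AD shifts left.
New AD: Y = 4241 − 2P.
Set AD = SRAS: 4241 − 2P = 3041 + 6P, so 1200 = 8P and P = 150.
Y = 4241 − 2·150 = 3941.
Initially P = 154, Y = 3965, so ΔP = -4 and ΔY = -24.

ΔP = -4, ΔY = -24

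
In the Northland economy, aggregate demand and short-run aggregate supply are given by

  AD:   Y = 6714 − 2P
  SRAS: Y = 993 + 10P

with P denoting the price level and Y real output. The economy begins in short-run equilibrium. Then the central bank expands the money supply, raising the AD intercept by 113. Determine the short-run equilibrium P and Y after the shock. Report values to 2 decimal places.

P = 486.17, Y = 5854.67

This is a positive demand shock: AD shifts right.
New AD: Y = 6827 − 2P.
Set AD = SRAS: 6827 − 2P = 993 + 10P, so 5834 = 12P and P = 486.17.
Substituting into AD, Y = 5854.67.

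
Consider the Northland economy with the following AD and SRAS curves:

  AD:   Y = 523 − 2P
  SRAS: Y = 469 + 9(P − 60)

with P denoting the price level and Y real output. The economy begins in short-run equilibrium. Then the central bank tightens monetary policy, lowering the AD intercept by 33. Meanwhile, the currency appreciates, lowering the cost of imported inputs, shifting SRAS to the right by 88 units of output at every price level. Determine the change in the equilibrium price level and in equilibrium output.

After both shocks: AD is Y = 490 − 2P and SRAS is Y = 17 + 9P.
Setting them equal: 473 = 11P, so P = 43.
Y = 490 − 2·43 = 404.
Initially P = 54, Y = 415, so ΔP = -11 and ΔY = -11.

ΔP = -11, ΔY = -11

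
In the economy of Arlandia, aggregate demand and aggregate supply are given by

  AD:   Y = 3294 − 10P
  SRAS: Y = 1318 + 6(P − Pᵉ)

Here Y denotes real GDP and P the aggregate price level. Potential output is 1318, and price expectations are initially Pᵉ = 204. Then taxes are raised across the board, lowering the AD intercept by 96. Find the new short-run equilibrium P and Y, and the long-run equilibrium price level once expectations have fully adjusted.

AD shifts left: new AD is Y = 3198 − 10P. With Pᵉ = 204, SRAS is Y = 94 + 6P.
Short run: 3198 − 10P = 94 + 6P gives 3104 = 16P, so P = 194 and Y = 3198 − 10·194 = 1258.
Y = 1258 is below potential 1318; expectations adjust and SRAS shifts right until Y = 1318.
Long run: on the new AD curve, 1318 = 3198 − 10P gives P = 188.

Short run: P = 194, Y = 1258. Long run: P = 188.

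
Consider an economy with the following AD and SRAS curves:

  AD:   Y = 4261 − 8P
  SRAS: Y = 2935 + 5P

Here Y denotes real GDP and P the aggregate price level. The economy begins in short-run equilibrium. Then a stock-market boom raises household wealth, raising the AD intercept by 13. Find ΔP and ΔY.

ΔP = +1, ΔY = +5

This is a positive demand shock: AD shifts right.
New AD: Y = 4274 − 8P.
Set AD = SRAS: 4274 − 8P = 2935 + 5P, so 1339 = 13P and P = 103.
Y = 4274 − 8·103 = 3450.
Initially P = 102, Y = 3445, so ΔP = +1 and ΔY = +5.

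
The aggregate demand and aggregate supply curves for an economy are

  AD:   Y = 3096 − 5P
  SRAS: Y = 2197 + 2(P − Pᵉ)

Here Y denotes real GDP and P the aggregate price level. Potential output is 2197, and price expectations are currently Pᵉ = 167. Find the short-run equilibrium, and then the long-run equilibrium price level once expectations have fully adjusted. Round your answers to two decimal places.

Short run: with Pᵉ = 167, SRAS is Y = 1863 + 2P. Setting AD = SRAS gives 1233 = 7P, so P = 176.14 and Y = 3096 − 5P = 2215.29.
Output 2215.29 is above potential 2197, so over time expected prices rise and SRAS shifts left until Y returns to 2197.
Long run: Y = 2197 on the AD curve gives 2197 = 3096 − 5P, so P = 179.80.

Short run: P = 176.14, Y = 2215.29. Long run: P = 179.80.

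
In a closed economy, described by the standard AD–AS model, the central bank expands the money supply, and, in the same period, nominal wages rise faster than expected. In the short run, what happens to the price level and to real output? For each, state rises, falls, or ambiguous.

Price level: rises; output: ambiguous

The first event is a positive demand shock: AD shifts right, which by itself pushes P up and Y up.
The second is an adverse supply shock: SRAS shifts left, which by itself pushes P up and Y down.
Both shocks push P up, so P rises. The two shocks push Y in opposite directions, so the effect on Y is ambiguous.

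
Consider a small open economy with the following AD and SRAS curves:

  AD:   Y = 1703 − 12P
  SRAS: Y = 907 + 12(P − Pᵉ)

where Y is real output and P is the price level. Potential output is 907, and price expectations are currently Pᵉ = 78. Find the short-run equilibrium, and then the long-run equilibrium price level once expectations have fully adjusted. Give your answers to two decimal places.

Short run: P = 72.17, Y = 837.00. Long run: P = 66.33.

Short run: with Pᵉ = 78, SRAS is Y = 12P − 29. Setting AD = SRAS gives 1732 = 24P, so P = 72.17 and Y = 1703 − 12P = 837.00.
Output 837.00 is below potential 907, so over time expected prices fall and SRAS shifts right until Y returns to 907.
Long run: Y = 907 on the AD curve gives 907 = 1703 − 12P, so P = 66.33.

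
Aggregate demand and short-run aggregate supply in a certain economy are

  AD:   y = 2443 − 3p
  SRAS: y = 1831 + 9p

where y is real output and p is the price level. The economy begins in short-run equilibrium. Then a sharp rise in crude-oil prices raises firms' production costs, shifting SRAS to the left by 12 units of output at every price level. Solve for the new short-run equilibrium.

This is a negative supply shock: SRAS shifts left.
New SRAS: y = 1819 + 9p.
Set AD = SRAS: 2443 − 3p = 1819 + 9p, so 624 = 12p and p = 52.
y = 2443 − 3·52 = 2287.

p = 52, y = 2287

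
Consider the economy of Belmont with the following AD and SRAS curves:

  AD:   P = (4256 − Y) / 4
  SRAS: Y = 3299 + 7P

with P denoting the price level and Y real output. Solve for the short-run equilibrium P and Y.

P = 87, Y = 3908

Rearrange AD to Y = 4256 − 4P.
Set AD = SRAS: 4256 − 4P = 3299 + 7P, so 957 = 11P and P = 87.
Then Y = 4256 − 4·87 = 3908.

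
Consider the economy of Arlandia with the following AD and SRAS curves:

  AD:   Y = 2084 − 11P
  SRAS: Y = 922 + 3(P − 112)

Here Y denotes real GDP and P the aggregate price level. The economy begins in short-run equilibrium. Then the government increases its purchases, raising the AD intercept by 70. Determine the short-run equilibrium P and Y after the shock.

This is a positive demand shock: AD shifts right.
New AD: Y = 2154 − 11P.
SRAS can be written Y = 586 + 3P.
Set AD = SRAS: 2154 − 11P = 586 + 3P, so 1568 = 14P and P = 112.
Y = 2154 − 11·112 = 922.

P = 112, Y = 922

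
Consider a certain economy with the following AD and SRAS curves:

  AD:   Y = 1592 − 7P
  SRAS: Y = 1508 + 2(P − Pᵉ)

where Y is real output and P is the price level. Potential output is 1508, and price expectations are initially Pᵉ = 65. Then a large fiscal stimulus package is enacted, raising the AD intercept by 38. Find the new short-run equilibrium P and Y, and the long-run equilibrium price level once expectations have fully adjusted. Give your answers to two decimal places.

AD shifts right: new AD is Y = 1630 − 7P. With Pᵉ = 65, SRAS is Y = 1378 + 2P.
Short run: 1630 − 7P = 1378 + 2P gives 252 = 9P, so P = 28.00 and Y = 1630 − 7P = 1434.00.
Y = 1434.00 is below potential 1508; expectations adjust and SRAS shifts right until Y = 1508.
Long run: on the new AD curve, 1508 = 1630 − 7P gives P = 17.43.

Short run: P = 28.00, Y = 1434.00. Long run: P = 17.43.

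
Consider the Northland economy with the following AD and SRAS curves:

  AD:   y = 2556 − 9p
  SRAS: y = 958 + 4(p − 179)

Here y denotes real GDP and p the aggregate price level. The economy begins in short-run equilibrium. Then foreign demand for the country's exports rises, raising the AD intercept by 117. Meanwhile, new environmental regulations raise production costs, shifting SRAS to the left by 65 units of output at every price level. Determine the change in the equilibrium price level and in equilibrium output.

Δp = +14, Δy = -9

After both shocks: AD is y = 2673 − 9p and SRAS is y = 177 + 4p.
Setting them equal: 2496 = 13p, so p = 192.
y = 2673 − 9·192 = 945.
Initially p = 178, y = 954, so Δp = +14 and Δy = -9.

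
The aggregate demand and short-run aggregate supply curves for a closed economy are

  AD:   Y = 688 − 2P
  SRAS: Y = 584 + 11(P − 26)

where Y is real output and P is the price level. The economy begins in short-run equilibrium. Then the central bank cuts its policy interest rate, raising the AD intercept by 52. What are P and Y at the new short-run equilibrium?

This is a positive demand shock: AD shifts right.
New AD: Y = 740 − 2P.
SRAS can be written Y = 298 + 11P.
Set AD = SRAS: 740 − 2P = 298 + 11P, so 442 = 13P and P = 34.
Y = 740 − 2·34 = 672.

P = 34, Y = 672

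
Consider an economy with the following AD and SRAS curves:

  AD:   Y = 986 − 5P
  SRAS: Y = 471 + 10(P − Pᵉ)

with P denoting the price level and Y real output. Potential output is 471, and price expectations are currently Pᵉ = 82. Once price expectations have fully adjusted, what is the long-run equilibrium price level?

Short run: with Pᵉ = 82, SRAS is Y = 10P − 349. Setting AD = SRAS gives 1335 = 15P, so P = 89 and Y = 986 − 5·89 = 541.
Output 541 is above potential 471, so over time expected prices rise and SRAS shifts left until Y returns to 471.
Long run: Y = 471 on the AD curve gives 471 = 986 − 5P, so P = 103.

Long-run P = 103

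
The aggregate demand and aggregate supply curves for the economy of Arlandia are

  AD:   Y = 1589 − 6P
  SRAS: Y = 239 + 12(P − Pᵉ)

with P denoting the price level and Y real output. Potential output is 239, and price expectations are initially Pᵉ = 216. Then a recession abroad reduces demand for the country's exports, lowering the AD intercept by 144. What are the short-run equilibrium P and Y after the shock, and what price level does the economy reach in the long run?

AD shifts left: new AD is Y = 1445 − 6P. With Pᵉ = 216, SRAS is Y = 12P − 2353.
Short run: 1445 − 6P = 12P − 2353 gives 3798 = 18P, so P = 211 and Y = 1445 − 6·211 = 179.
Y = 179 is below potential 239; expectations adjust and SRAS shifts right until Y = 239.
Long run: on the new AD curve, 239 = 1445 − 6P gives P = 201.

Short run: P = 211, Y = 179. Long run: P = 201.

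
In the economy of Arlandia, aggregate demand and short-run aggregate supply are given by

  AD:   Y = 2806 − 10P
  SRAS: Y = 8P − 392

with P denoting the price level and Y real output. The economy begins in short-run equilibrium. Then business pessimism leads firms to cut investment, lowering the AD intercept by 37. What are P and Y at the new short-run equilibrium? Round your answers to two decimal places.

P = 175.61, Y = 1012.89

This is a negative demand shock: AD shifts left.
New AD: Y = 2769 − 10P.
Set AD = SRAS: 2769 − 10P = 8P − 392, so 3161 = 18P and P = 175.61.
Substituting into AD, Y = 1012.89.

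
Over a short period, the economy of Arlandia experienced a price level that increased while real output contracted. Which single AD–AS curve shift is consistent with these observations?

P rose and Y fell. An AD shift moves P and Y in the same direction; an SRAS shift moves them in opposite directions.
Here P and Y moved in opposite directions, so the SRAS curve shifted.
Since Y fell, SRAS shifted left.

SRAS shifted left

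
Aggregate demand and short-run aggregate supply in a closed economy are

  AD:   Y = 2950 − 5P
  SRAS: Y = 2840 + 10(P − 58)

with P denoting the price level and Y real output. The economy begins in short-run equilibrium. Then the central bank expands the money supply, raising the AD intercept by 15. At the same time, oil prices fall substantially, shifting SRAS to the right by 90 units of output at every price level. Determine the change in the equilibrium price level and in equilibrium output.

ΔP = -5, ΔY = +40

After both shocks: AD is Y = 2965 − 5P and SRAS is Y = 2350 + 10P.
Setting them equal: 615 = 15P, so P = 41.
Y = 2965 − 5·41 = 2760.
Initially P = 46, Y = 2720, so ΔP = -5 and ΔY = +40.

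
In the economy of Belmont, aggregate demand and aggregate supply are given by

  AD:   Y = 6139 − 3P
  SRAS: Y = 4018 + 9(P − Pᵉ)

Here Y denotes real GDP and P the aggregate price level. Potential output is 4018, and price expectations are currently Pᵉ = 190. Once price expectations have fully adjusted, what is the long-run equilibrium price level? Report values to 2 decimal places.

Long-run P = 707.00

Short run: with Pᵉ = 190, SRAS is Y = 2308 + 9P. Setting AD = SRAS gives 3831 = 12P, so P = 319.25 and Y = 6139 − 3P = 5181.25.
Output 5181.25 is above potential 4018, so over time expected prices rise and SRAS shifts left until Y returns to 4018.
Long run: Y = 4018 on the AD curve gives 4018 = 6139 − 3P, so P = 707.00.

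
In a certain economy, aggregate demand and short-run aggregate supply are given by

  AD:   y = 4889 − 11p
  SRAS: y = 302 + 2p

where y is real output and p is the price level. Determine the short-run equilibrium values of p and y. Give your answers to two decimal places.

p = 352.85, y = 1007.69

Set AD = SRAS: 4889 − 11p = 302 + 2p, so 4587 = 13p and p = 352.85.
Substituting into AD, y = 4889 − 11p = 1007.69.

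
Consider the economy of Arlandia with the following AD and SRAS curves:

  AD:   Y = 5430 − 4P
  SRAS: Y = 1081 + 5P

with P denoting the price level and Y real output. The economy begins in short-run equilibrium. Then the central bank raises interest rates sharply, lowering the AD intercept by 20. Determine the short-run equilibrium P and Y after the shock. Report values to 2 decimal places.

This is a negative demand shock: AD shifts left.
New AD: Y = 5410 − 4P.
Set AD = SRAS: 5410 − 4P = 1081 + 5P, so 4329 = 9P and P = 481.00.
Substituting into AD, Y = 3486.00.

P = 481.00, Y = 3486.00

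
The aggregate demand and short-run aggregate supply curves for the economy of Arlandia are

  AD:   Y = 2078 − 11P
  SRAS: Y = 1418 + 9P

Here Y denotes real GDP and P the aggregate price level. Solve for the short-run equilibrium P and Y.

Set AD = SRAS: 2078 − 11P = 1418 + 9P, so 660 = 20P and P = 33.
Then Y = 2078 − 11·33 = 1715.

P = 33, Y = 1715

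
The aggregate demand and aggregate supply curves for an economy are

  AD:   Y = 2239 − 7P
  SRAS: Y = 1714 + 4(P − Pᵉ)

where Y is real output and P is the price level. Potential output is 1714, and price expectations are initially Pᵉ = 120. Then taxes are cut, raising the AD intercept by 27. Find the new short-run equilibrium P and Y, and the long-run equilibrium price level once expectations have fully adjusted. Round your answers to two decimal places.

Short run: P = 93.82, Y = 1609.27. Long run: P = 78.86.

AD shifts right: new AD is Y = 2266 − 7P. With Pᵉ = 120, SRAS is Y = 1234 + 4P.
Short run: 2266 − 7P = 1234 + 4P gives 1032 = 11P, so P = 93.82 and Y = 2266 − 7P = 1609.27.
Y = 1609.27 is below potential 1714; expectations adjust and SRAS shifts right until Y = 1714.
Long run: on the new AD curve, 1714 = 2266 − 7P gives P = 78.86.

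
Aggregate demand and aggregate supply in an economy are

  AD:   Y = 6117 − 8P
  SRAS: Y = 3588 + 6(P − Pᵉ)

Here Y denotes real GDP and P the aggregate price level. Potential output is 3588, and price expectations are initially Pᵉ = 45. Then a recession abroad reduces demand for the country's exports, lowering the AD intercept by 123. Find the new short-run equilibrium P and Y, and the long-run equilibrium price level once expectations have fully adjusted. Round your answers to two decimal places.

Short run: P = 191.14, Y = 4464.86. Long run: P = 300.75.

AD shifts left: new AD is Y = 5994 − 8P. With Pᵉ = 45, SRAS is Y = 3318 + 6P.
Short run: 5994 − 8P = 3318 + 6P gives 2676 = 14P, so P = 191.14 and Y = 5994 − 8P = 4464.86.
Y = 4464.86 is above potential 3588; expectations adjust and SRAS shifts left until Y = 3588.
Long run: on the new AD curve, 3588 = 5994 − 8P gives P = 300.75.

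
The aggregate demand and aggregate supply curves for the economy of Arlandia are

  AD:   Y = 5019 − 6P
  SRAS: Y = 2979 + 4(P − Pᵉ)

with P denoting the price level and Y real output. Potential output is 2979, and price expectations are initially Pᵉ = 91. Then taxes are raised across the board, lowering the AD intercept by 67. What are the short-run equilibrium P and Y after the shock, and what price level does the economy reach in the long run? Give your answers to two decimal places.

AD shifts left: new AD is Y = 4952 − 6P. With Pᵉ = 91, SRAS is Y = 2615 + 4P.
Short run: 4952 − 6P = 2615 + 4P gives 2337 = 10P, so P = 233.70 and Y = 4952 − 6P = 3549.80.
Y = 3549.80 is above potential 2979; expectations adjust and SRAS shifts left until Y = 2979.
Long run: on the new AD curve, 2979 = 4952 − 6P gives P = 328.83.

Short run: P = 233.70, Y = 3549.80. Long run: P = 328.83.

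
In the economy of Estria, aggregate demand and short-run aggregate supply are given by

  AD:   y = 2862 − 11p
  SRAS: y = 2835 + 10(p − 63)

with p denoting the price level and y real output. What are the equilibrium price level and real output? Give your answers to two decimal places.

p = 31.29, y = 2517.86

Write SRAS as y = 2835 + 10p − 630 = 2205 + 10p.
Set AD = SRAS: 2862 − 11p = 2205 + 10p, so 657 = 21p and p = 31.29.
Substituting into AD, y = 2862 − 11p = 2517.86.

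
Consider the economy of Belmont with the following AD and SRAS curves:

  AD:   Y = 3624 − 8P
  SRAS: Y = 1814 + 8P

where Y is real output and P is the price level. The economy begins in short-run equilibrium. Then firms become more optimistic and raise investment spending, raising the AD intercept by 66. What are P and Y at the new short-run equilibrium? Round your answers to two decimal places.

P = 117.25, Y = 2752.00

This is a positive demand shock: AD shifts right.
New AD: Y = 3690 − 8P.
Set AD = SRAS: 3690 − 8P = 1814 + 8P, so 1876 = 16P and P = 117.25.
Substituting into AD, Y = 2752.00.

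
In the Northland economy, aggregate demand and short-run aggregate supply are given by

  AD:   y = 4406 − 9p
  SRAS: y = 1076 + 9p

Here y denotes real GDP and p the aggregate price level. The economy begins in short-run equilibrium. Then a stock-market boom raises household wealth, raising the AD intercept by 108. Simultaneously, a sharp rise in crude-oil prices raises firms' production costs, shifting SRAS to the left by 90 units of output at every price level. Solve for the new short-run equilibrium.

p = 196, y = 2750

After both shocks: AD is y = 4514 − 9p and SRAS is y = 986 + 9p.
Setting them equal: 3528 = 18p, so p = 196.
y = 4514 − 9·196 = 2750.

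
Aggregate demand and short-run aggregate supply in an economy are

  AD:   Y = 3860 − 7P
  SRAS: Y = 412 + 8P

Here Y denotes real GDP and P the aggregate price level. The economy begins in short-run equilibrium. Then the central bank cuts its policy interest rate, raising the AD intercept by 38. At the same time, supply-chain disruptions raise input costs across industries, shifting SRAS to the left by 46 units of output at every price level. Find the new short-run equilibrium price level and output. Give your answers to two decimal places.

After both shocks: AD is Y = 3898 − 7P and SRAS is Y = 366 + 8P.
Setting them equal: 3532 = 15P, so P = 235.47.
Substituting into AD, Y = 2249.73.

P = 235.47, Y = 2249.73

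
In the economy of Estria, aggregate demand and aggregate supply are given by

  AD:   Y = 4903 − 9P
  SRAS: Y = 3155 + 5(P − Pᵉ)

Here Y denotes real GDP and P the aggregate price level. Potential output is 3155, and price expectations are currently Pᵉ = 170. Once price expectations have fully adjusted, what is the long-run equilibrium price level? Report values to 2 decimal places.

Long-run P = 194.22

Short run: with Pᵉ = 170, SRAS is Y = 2305 + 5P. Setting AD = SRAS gives 2598 = 14P, so P = 185.57 and Y = 4903 − 9P = 3232.86.
Output 3232.86 is above potential 3155, so over time expected prices rise and SRAS shifts left until Y returns to 3155.
Long run: Y = 3155 on the AD curve gives 3155 = 4903 − 9P, so P = 194.22.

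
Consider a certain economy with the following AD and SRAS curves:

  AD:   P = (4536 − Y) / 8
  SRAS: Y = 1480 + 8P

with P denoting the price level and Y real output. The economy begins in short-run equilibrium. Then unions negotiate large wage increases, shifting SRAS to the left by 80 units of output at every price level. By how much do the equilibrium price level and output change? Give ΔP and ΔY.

ΔP = +5, ΔY = -40

This is a negative supply shock: SRAS shifts left.
New SRAS: Y = 1400 + 8P.
Set AD = SRAS: 4536 − 8P = 1400 + 8P, so 3136 = 16P and P = 196.
Y = 4536 − 8·196 = 2968.
Initially P = 191, Y = 3008, so ΔP = +5 and ΔY = -40.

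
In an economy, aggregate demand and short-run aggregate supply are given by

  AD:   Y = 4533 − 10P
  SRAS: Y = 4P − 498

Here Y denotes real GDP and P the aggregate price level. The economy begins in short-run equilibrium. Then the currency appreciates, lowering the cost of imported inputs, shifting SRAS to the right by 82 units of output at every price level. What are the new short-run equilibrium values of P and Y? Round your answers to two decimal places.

P = 353.50, Y = 998.00

This is a positive supply shock: SRAS shifts right.
New SRAS: Y = 4P − 416.
Set AD = SRAS: 4533 − 10P = 4P − 416, so 4949 = 14P and P = 353.50.
Substituting into AD, Y = 998.00.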